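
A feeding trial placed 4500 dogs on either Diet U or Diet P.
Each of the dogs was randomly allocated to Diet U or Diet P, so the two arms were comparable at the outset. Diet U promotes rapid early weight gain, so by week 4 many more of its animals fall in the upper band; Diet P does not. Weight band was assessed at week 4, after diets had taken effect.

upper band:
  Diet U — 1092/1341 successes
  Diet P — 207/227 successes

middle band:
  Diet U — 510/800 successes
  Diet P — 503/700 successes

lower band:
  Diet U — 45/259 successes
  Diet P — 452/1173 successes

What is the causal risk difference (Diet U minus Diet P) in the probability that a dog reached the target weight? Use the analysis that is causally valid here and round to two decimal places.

+0.13

The week-4 weight band-specific comparison favours Diet P throughout, but the pooled figures favour Diet U. The question is whether to condition on week-4 weight band.
Because the diet influences week-4 weight band, week-4 weight band is a post-treatment mediator, not a confounder. Stratifying on it would bias the estimate; the causal effect is the crude pooled difference.
The causal difference is the pooled difference: 0.686 − 0.553 = +0.133.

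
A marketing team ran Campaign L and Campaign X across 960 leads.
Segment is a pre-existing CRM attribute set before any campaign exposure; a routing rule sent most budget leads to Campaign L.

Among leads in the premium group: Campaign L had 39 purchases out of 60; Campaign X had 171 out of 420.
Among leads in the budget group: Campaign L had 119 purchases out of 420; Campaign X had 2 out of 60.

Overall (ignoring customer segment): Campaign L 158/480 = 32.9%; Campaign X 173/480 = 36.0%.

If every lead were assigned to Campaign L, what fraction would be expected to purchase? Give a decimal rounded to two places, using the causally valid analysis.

Nothing the campaign does changes customer segment; the imbalance is an allocation artefact. With customer segment also predicting the outcome, the pooled figure is confounded, and the within-stratum comparison is the causal one.
Standardising Campaign L to the population customer segment mix: 0.500·39/60 + 0.500·119/420 = 0.467.

0.47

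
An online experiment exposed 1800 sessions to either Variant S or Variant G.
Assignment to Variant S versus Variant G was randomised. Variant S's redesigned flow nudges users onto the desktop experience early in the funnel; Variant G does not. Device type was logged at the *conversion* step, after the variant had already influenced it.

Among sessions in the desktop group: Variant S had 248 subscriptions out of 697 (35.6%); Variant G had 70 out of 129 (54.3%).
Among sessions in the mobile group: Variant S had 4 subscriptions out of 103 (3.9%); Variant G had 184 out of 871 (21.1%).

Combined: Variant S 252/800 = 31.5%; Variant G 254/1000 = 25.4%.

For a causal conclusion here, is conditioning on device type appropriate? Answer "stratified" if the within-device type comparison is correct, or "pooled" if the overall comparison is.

pooled

Device type is downstream of the variant. One should not condition on a consequence of treatment, so the overall rates are the right comparison.
Pooled: Variant S 31.5% vs Variant G 25.4%; Variant S is higher overall.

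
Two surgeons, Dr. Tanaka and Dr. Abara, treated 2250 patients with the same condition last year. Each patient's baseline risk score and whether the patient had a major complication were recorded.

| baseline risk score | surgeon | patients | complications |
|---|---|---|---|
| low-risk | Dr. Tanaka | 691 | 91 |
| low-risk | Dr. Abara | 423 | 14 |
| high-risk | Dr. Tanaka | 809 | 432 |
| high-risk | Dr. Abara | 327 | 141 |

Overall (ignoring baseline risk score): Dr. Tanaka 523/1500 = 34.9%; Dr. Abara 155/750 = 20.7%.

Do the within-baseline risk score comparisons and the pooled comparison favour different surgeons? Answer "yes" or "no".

Within each baseline risk score level (low-risk 13.2% vs 3.3%; high-risk 53.4% vs 43.1%), Dr. Abara has the lower rate every time. Pooled: 34.9% vs 20.7% — Dr. Abara has the lower rate overall. They agree.

no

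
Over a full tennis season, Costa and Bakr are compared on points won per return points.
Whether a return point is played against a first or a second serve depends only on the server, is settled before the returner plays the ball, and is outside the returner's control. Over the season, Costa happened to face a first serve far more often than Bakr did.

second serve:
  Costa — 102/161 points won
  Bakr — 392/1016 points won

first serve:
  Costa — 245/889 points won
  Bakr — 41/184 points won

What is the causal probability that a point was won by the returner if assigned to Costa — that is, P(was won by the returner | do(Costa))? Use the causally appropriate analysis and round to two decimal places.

0.46

Serve type satisfies the back-door criterion: it is not a descendant of the player, and it blocks the spurious path from player to outcome. Adjusting for it (i.e., using the within-serve type rates) gives the causal effect.
Standardising Costa to the population serve type mix: 0.523·102/161 + 0.477·245/889 = 0.463.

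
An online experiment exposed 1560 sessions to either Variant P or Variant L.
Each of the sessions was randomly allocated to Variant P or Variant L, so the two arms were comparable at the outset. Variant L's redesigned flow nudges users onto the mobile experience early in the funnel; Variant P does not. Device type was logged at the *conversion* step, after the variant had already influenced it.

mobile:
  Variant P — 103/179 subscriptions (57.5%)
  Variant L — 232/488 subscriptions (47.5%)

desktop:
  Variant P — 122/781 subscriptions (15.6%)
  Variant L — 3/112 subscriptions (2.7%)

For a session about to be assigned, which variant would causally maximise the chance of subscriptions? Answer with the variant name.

Variant P is higher inside every device type stratum but Variant L is higher in aggregate. Whether to stratify depends on how device type relates to the variant.
Because the variant influences device type, device type is a post-treatment mediator, not a confounder. Stratifying on it would bias the estimate; the causal effect is the crude pooled difference.
Pooled: Variant P 23.4% vs Variant L 39.2%; Variant L is higher overall.

Variant L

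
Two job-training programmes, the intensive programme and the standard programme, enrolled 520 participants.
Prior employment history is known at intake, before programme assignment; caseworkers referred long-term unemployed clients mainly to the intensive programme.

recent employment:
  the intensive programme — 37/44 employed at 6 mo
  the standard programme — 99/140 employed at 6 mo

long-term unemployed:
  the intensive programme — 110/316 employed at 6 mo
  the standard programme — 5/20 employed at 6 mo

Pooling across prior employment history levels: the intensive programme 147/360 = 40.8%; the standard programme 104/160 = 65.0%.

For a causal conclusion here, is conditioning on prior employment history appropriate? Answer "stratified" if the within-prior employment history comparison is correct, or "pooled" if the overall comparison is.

stratified

the intensive programme is higher inside every prior employment history stratum but the standard programme is higher in aggregate. Whether to stratify depends on how prior employment history relates to the programme.
Prior employment history is set before the programme has any effect — it is not caused by the programme — and it independently drives the outcome. That makes it a confounder, so the causal comparison is within prior employment history levels.
Within each level — recent employment: 84.1% vs 70.7%; long-term unemployed: 34.8% vs 25.0% — the intensive programme is higher every time.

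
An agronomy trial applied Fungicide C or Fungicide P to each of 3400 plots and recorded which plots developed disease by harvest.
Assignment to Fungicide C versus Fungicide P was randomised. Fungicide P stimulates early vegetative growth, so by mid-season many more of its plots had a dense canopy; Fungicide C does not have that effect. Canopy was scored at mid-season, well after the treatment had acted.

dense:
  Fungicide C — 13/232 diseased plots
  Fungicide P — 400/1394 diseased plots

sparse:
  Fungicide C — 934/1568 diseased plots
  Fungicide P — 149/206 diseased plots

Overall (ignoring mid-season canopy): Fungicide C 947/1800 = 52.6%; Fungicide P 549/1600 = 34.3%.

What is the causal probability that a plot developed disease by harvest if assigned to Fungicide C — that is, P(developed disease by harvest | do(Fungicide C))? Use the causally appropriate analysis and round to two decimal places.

0.53

The stratified and pooled comparisons disagree (Fungicide C wins within each mid-season canopy; Fungicide P wins overall), so the answer turns on the causal role of mid-season canopy.
Mid-season canopy here is a post-treatment variable shaped by the fungicide; conditioning on it would introduce bias rather than remove it. The overall comparison is the causal one.
So P(outcome | do(Fungicide C)) is just the pooled rate for Fungicide C: 947/1800 = 0.526.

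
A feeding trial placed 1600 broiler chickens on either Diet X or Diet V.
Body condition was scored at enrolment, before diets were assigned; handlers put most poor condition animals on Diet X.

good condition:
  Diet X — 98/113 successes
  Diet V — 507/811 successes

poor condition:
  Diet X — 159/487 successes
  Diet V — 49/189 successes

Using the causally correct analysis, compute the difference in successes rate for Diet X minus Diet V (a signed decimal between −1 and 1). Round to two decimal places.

+0.17

Here starting body condition is a common cause — it drives both which diet a case falls under and the outcome. The crude comparison mixes populations; the stratum-specific rates are the causally relevant ones.
Adjusting over the population distribution of starting body condition: 0.578·(0.867−0.625) + 0.422·(0.326−0.259) = +0.168.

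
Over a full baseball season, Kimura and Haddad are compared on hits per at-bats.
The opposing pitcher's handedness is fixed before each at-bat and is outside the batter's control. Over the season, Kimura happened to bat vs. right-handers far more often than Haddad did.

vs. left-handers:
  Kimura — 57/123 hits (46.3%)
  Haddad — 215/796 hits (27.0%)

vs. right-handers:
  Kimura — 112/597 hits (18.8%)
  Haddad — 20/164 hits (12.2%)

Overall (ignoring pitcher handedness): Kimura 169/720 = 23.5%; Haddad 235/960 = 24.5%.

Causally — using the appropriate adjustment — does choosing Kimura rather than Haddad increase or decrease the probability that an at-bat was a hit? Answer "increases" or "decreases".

Pitcher handedness satisfies the back-door criterion: it is not a descendant of the player, and it blocks the spurious path from player to outcome. Adjusting for it (i.e., using the within-pitcher handedness rates) gives the causal effect.
Within each level — vs. left-handers: 46.3% vs 27.0%; vs. right-handers: 18.8% vs 12.2% — Kimura is higher every time.

increases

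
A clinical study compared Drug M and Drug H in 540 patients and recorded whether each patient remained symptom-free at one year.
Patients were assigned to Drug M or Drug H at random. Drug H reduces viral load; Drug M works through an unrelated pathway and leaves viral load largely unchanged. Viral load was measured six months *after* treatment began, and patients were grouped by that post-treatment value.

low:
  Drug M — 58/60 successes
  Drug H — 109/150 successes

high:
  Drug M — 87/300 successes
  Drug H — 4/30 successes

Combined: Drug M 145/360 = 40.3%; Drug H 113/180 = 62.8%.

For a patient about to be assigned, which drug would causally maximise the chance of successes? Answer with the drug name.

The viral load-specific comparison favours Drug M throughout, but the pooled figures favour Drug H. The question is whether to condition on viral load.
Viral load lies on the pathway drug → viral load → outcome, so adjusting for it blocks the indirect effect. For the total causal effect of drug, use the unadjusted pooled rates.
Pooled: Drug M 40.3% vs Drug H 62.8%; Drug H is higher overall.

Drug H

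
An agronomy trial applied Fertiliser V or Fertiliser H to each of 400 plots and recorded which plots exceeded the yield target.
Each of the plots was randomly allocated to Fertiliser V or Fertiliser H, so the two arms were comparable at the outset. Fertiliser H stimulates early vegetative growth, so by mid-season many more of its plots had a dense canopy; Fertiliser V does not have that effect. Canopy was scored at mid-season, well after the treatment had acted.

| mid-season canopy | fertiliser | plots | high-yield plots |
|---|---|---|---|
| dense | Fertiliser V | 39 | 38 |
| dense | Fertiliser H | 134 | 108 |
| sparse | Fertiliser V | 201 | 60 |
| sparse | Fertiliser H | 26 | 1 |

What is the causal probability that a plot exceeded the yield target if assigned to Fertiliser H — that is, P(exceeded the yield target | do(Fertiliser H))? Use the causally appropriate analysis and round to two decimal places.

The distribution of mid-season canopy is itself part of what the fertiliser does — it is an intermediate outcome. Holding it fixed would remove that part of the effect; the total effect is the pooled difference.
So P(outcome | do(Fertiliser H)) is just the pooled rate for Fertiliser H: 109/160 = 0.681.

0.68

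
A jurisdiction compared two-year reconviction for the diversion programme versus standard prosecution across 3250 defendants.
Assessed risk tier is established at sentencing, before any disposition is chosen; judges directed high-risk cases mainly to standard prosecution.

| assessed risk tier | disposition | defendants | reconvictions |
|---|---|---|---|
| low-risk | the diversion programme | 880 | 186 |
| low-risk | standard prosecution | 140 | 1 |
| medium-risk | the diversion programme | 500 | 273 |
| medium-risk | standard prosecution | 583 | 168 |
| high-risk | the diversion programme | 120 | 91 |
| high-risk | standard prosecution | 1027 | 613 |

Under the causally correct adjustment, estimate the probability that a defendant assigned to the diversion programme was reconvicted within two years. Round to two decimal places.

0.52

Here assessed risk tier is a common cause — it drives both which disposition a case falls under and the outcome. The crude comparison mixes populations; the stratum-specific rates are the causally relevant ones.
Standardising the diversion programme to the population assessed risk tier mix: 0.314·186/880 + 0.333·273/500 + 0.353·91/120 = 0.516.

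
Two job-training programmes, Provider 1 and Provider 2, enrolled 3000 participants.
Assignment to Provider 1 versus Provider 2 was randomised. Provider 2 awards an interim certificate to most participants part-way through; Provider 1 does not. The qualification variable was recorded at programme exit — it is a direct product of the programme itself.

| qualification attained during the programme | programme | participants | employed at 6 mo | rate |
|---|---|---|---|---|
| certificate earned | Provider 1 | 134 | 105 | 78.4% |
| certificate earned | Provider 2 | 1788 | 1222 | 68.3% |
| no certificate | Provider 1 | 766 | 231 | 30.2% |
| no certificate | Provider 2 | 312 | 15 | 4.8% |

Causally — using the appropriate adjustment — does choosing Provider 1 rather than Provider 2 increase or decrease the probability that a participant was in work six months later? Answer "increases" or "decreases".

decreases

Stratifying would compare programmes among participants the programmes themselves sorted into qualification attained during the programme groups — a form of selection on an intermediate. The unconditioned pooled rates give the total causal effect.
Pooled: Provider 1 37.3% vs Provider 2 58.9%; Provider 2 is higher overall.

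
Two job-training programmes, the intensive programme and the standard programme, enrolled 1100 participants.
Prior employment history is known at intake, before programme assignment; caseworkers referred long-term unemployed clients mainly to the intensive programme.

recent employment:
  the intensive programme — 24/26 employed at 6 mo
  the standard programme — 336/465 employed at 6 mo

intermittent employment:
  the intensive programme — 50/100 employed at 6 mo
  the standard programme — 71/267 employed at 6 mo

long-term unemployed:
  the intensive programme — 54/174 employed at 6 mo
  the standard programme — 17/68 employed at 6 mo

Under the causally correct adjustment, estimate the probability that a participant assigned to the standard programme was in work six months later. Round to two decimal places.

Here prior employment history is a common cause — it drives both which programme a case falls under and the outcome. The crude comparison mixes populations; the stratum-specific rates are the causally relevant ones.
Standardising the standard programme to the population prior employment history mix: 0.446·336/465 + 0.334·71/267 + 0.220·17/68 = 0.466.

0.47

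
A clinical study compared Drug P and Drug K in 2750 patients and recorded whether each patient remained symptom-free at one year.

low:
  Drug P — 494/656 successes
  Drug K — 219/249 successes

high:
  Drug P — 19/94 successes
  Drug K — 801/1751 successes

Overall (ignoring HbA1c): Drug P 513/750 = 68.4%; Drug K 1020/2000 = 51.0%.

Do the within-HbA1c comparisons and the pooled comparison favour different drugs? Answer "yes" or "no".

Within each HbA1c level (low 75.3% vs 88.0%; high 20.2% vs 45.7%), Drug K has the higher rate every time. Pooled: 68.4% vs 51.0% — Drug P has the higher rate overall. The two comparisons disagree.

yes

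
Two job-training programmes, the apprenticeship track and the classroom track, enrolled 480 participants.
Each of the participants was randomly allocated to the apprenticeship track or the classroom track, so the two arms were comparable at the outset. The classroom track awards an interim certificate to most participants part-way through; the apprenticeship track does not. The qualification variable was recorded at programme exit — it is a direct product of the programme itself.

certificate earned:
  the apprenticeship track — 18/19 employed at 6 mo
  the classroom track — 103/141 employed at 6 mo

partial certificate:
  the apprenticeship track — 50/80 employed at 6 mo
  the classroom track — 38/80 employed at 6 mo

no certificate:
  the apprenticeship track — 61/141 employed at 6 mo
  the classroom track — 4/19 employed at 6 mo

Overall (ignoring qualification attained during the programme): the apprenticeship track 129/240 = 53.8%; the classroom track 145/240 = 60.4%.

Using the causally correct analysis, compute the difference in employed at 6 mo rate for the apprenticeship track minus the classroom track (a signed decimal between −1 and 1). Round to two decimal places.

-0.07

Within every qualification attained during the programme level the apprenticeship track has the higher rate, yet pooled the classroom track does — Simpson's reversal.
Because the programme influences qualification attained during the programme, qualification attained during the programme is a post-treatment mediator, not a confounder. Stratifying on it would bias the estimate; the causal effect is the crude pooled difference.
The causal difference is the pooled difference: 0.537 − 0.604 = -0.067.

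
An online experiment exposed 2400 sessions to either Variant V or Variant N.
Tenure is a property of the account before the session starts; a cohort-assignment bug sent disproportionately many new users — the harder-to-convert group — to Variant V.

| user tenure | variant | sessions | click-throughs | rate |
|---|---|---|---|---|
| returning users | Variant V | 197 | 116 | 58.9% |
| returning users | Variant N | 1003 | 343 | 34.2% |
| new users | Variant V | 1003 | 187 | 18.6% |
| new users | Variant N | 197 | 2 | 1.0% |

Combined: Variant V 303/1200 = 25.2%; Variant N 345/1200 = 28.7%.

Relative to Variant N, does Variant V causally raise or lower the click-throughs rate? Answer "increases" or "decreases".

The imbalance in user tenure arose from how sessions were allocated, not from anything the variant did; and user tenure independently affects the outcome. The pooled gap is confounded — condition on user tenure.
Within each level — returning users: 58.9% vs 34.2%; new users: 18.6% vs 1.0% — Variant V is higher every time.

increases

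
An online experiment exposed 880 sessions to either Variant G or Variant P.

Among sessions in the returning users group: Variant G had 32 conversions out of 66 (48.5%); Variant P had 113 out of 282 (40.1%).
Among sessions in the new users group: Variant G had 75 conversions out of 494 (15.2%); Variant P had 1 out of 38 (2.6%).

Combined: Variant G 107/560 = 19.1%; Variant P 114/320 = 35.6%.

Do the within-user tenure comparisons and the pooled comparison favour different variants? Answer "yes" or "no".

yes

Within each user tenure level (returning users 48.5% vs 40.1%; new users 15.2% vs 2.6%), Variant G has the higher rate every time. Pooled: 19.1% vs 35.6% — Variant P has the higher rate overall. The two comparisons disagree.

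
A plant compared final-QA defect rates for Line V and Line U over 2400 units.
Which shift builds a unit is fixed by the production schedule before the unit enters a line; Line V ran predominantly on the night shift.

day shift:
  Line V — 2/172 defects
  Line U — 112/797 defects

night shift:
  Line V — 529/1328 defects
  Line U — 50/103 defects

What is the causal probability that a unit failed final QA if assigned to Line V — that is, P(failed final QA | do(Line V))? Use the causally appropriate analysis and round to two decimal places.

Shift is set before the line has any effect — it is not caused by the line — and it independently drives the outcome. That makes it a confounder, so the causal comparison is within shift levels.
Standardising Line V to the population shift mix: 0.404·2/172 + 0.596·529/1328 = 0.242.

0.24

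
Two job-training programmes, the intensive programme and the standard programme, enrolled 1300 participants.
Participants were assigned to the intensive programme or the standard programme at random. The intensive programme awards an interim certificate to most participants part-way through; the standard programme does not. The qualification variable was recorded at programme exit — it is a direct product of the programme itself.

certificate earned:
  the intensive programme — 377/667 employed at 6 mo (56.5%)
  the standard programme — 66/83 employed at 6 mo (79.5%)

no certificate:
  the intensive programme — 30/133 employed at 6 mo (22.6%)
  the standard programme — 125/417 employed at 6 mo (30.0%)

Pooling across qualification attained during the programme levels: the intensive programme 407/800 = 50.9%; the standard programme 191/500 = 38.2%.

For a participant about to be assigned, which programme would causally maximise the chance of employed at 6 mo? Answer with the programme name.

the intensive programme

The distribution of qualification attained during the programme is itself part of what the programme does — it is an intermediate outcome. Holding it fixed would remove that part of the effect; the total effect is the pooled difference.
Pooled: the intensive programme 50.9% vs the standard programme 38.2%; the intensive programme is higher overall.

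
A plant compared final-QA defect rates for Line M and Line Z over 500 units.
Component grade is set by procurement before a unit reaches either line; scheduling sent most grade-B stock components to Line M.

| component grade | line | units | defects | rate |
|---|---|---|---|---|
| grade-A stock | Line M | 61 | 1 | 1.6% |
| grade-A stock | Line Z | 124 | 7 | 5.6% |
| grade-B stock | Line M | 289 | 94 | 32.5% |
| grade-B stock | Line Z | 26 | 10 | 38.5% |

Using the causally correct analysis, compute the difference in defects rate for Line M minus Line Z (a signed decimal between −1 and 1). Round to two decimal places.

Component grade satisfies the back-door criterion: it is not a descendant of the line, and it blocks the spurious path from line to outcome. Adjusting for it (i.e., using the within-component grade rates) gives the causal effect.
Adjusting over the population distribution of component grade: 0.370·(0.016−0.056) + 0.630·(0.325−0.385) = -0.052.

-0.05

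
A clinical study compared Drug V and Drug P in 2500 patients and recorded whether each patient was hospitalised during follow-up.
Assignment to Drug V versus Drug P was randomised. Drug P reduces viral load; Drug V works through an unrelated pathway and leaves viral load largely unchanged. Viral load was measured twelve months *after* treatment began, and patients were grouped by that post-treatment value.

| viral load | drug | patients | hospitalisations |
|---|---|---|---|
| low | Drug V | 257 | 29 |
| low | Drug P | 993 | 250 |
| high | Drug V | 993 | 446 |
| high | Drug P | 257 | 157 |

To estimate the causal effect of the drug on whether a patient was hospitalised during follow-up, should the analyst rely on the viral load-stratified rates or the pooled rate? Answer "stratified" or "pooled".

Drug V is lower inside every viral load stratum but Drug P is lower in aggregate. Whether to stratify depends on how viral load relates to the drug.
Viral load here is a post-treatment variable shaped by the drug; conditioning on it would introduce bias rather than remove it. The overall comparison is the causal one.
Pooled: Drug V 38.0% vs Drug P 32.6%; Drug P is lower overall.

pooled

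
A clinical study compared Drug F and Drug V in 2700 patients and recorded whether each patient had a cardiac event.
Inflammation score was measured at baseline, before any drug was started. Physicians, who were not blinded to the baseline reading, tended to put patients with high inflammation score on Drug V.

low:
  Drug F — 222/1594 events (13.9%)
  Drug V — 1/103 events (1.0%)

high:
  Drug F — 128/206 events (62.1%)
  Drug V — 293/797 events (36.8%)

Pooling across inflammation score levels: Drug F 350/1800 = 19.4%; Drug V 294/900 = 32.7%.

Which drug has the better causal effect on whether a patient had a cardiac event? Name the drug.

Drug V

The imbalance in inflammation score arose from how patients were allocated, not from anything the drug did; and inflammation score independently affects the outcome. The pooled gap is confounded — condition on inflammation score.
Within each level — low: 13.9% vs 1.0%; high: 62.1% vs 36.8% — Drug V is lower every time.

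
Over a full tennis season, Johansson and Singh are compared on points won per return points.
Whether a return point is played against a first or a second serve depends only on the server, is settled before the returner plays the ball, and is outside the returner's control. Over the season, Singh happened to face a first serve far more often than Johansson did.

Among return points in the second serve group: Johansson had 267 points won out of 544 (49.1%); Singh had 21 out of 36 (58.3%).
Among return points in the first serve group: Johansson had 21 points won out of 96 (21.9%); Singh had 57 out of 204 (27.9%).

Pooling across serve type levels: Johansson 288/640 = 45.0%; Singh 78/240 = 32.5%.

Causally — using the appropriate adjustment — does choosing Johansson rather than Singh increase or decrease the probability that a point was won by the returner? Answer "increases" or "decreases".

Singh is higher inside every serve type stratum but Johansson is higher in aggregate. Whether to stratify depends on how serve type relates to the player.
Serve type satisfies the back-door criterion: it is not a descendant of the player, and it blocks the spurious path from player to outcome. Adjusting for it (i.e., using the within-serve type rates) gives the causal effect.
Within each level — second serve: 49.1% vs 58.3%; first serve: 21.9% vs 27.9% — Singh is higher every time.

decreases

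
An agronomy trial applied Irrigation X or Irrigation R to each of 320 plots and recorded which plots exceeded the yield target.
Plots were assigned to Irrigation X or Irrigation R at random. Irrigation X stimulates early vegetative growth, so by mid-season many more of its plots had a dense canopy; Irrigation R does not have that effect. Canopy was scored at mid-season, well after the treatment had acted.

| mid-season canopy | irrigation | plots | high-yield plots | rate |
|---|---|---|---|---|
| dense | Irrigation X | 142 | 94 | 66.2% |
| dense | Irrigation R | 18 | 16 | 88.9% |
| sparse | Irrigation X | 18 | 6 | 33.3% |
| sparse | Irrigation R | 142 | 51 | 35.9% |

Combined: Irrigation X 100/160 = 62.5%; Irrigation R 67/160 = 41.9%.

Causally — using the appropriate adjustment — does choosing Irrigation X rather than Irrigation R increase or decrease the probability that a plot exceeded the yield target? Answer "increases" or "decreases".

increases

Within every mid-season canopy level Irrigation R has the higher rate, yet pooled Irrigation X does — Simpson's reversal.
Stratifying would compare irrigations among plots the irrigations themselves sorted into mid-season canopy groups — a form of selection on an intermediate. The unconditioned pooled rates give the total causal effect.
Pooled: Irrigation X 62.5% vs Irrigation R 41.9%; Irrigation X is higher overall.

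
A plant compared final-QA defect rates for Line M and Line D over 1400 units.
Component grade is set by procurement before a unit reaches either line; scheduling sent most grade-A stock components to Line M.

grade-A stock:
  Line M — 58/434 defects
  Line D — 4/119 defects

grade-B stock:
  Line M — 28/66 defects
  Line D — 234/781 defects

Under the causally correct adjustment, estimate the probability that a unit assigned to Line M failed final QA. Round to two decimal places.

Here component grade is a common cause — it drives both which line a case falls under and the outcome. The crude comparison mixes populations; the stratum-specific rates are the causally relevant ones.
Standardising Line M to the population component grade mix: 0.395·58/434 + 0.605·28/66 = 0.309.

0.31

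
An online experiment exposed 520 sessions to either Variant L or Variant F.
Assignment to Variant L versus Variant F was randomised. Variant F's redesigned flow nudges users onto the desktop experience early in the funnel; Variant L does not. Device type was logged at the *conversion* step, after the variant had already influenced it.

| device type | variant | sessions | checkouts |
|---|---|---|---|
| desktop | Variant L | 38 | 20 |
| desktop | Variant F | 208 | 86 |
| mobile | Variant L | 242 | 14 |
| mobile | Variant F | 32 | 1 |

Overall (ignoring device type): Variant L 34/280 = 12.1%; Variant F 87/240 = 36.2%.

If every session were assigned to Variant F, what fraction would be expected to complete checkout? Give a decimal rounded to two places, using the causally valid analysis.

Within every device type level Variant L has the higher rate, yet pooled Variant F does — Simpson's reversal.
Device type is downstream of the variant. One should not condition on a consequence of treatment, so the overall rates are the right comparison.
So P(outcome | do(Variant F)) is just the pooled rate for Variant F: 87/240 = 0.362.

0.36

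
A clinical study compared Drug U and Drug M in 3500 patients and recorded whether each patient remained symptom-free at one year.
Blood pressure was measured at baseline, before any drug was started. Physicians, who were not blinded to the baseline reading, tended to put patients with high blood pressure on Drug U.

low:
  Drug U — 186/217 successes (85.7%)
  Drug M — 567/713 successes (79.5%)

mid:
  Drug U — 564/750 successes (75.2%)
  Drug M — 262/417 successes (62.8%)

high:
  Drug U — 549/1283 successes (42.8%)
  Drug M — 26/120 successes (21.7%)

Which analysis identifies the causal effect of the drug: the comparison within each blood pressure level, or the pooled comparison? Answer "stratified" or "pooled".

Here blood pressure is a common cause — it drives both which drug a case falls under and the outcome. The crude comparison mixes populations; the stratum-specific rates are the causally relevant ones.
Within each level — low: 85.7% vs 79.5%; mid: 75.2% vs 62.8%; high: 42.8% vs 21.7% — Drug U is higher every time.

stratified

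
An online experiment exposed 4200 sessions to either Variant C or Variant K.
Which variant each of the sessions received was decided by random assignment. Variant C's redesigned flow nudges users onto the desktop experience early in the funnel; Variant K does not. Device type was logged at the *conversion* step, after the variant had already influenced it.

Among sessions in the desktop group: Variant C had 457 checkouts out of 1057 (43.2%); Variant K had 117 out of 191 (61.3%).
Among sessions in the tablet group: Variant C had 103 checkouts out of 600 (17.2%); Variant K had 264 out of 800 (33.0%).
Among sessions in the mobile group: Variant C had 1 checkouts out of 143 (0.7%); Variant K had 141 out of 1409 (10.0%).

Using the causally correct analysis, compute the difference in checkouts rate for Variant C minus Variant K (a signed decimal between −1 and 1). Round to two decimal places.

The device type-specific comparison favours Variant K throughout, but the pooled figures favour Variant C. The question is whether to condition on device type.
Device type is recorded after the variant and is itself shifted by it — it sits on the causal path from variant to outcome. Conditioning on a mediator would strip out part of the effect we want; the pooled comparison gives the total causal effect.
The causal difference is the pooled difference: 0.312 − 0.217 = +0.094.

+0.09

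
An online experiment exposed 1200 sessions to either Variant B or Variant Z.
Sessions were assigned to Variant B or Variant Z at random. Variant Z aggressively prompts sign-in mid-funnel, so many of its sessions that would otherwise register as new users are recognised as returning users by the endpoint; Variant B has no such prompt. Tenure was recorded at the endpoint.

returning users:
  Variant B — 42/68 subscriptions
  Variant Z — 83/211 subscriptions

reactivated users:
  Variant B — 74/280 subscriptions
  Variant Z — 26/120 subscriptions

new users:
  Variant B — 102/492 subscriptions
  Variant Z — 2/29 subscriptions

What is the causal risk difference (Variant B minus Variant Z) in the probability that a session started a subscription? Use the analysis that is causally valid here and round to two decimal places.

-0.05

User tenure here is a post-treatment variable shaped by the variant; conditioning on it would introduce bias rather than remove it. The overall comparison is the causal one.
The causal difference is the pooled difference: 0.260 − 0.308 = -0.049.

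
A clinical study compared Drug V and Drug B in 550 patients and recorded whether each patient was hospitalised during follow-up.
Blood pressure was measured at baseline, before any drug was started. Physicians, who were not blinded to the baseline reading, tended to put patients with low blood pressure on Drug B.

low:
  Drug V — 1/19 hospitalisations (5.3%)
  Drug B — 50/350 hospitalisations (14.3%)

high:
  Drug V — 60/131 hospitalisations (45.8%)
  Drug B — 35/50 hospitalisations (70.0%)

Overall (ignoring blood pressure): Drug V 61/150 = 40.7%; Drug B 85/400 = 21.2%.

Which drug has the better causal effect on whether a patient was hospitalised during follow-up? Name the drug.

Nothing the drug does changes blood pressure; the imbalance is an allocation artefact. With blood pressure also predicting the outcome, the pooled figure is confounded, and the within-stratum comparison is the causal one.
Within each level — low: 5.3% vs 14.3%; high: 45.8% vs 70.0% — Drug V is lower every time.

Drug V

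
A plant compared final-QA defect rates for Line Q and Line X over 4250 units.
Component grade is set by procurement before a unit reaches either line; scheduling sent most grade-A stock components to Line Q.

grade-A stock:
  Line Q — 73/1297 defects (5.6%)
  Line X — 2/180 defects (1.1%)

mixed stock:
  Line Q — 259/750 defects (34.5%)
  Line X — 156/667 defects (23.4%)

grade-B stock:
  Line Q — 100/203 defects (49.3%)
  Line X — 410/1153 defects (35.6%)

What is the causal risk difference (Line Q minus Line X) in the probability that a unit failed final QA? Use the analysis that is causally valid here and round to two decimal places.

+0.10

Component grade satisfies the back-door criterion: it is not a descendant of the line, and it blocks the spurious path from line to outcome. Adjusting for it (i.e., using the within-component grade rates) gives the causal effect.
Adjusting over the population distribution of component grade: 0.348·(0.056−0.011) + 0.333·(0.345−0.234) + 0.319·(0.493−0.356) = +0.097.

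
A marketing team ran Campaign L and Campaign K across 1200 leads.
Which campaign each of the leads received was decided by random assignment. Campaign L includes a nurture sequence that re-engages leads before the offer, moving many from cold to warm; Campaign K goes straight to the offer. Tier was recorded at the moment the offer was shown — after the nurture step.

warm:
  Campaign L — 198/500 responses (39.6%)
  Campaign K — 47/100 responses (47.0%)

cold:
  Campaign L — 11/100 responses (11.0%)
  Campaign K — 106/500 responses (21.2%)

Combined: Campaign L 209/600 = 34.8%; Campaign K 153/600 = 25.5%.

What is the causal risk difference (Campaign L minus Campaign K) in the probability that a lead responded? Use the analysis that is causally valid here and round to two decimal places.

+0.09

The stratified and pooled comparisons disagree (Campaign K wins within each engagement tier; Campaign L wins overall), so the answer turns on the causal role of engagement tier.
Engagement tier is downstream of the campaign. One should not condition on a consequence of treatment, so the overall rates are the right comparison.
The causal difference is the pooled difference: 0.348 − 0.255 = +0.093.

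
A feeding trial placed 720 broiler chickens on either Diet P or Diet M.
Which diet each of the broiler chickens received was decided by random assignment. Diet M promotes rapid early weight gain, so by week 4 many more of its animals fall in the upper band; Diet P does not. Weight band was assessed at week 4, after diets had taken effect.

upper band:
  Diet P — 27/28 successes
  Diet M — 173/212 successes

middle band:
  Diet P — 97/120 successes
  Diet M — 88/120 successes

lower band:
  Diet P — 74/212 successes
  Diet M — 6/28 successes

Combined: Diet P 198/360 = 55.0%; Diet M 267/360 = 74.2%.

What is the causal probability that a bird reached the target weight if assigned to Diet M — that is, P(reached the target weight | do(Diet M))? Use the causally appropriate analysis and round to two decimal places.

0.74

Diet P is higher inside every week-4 weight band stratum but Diet M is higher in aggregate. Whether to stratify depends on how week-4 weight band relates to the diet.
Because the diet influences week-4 weight band, week-4 weight band is a post-treatment mediator, not a confounder. Stratifying on it would bias the estimate; the causal effect is the crude pooled difference.
So P(outcome | do(Diet M)) is just the pooled rate for Diet M: 267/360 = 0.742.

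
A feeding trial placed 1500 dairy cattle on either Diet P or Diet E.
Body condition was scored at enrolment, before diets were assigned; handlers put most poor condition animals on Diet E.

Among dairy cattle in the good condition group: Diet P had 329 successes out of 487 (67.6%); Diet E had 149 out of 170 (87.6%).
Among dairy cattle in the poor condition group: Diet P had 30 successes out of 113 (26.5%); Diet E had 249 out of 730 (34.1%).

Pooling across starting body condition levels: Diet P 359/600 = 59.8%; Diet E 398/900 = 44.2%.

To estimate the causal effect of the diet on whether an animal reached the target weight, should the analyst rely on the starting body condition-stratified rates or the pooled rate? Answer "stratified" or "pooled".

The starting body condition-specific comparison favours Diet E throughout, but the pooled figures favour Diet P. The question is whether to condition on starting body condition.
Here starting body condition is a common cause — it drives both which diet a case falls under and the outcome. The crude comparison mixes populations; the stratum-specific rates are the causally relevant ones.
Within each level — good condition: 67.6% vs 87.6%; poor condition: 26.5% vs 34.1% — Diet E is higher every time.

stratified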